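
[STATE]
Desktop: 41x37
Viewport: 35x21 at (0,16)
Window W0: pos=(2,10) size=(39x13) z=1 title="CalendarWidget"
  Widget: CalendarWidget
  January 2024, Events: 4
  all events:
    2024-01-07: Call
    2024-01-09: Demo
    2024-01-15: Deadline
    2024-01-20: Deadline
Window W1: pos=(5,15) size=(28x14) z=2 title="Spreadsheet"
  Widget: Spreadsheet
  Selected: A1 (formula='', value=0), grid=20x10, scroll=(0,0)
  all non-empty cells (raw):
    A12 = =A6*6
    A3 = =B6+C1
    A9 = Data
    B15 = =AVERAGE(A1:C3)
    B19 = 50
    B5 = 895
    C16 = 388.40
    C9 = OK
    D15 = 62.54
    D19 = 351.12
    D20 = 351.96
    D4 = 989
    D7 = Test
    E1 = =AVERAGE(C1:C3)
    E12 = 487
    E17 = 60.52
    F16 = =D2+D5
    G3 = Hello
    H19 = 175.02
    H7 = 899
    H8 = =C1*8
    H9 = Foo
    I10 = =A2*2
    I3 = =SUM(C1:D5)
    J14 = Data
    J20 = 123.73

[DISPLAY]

  ┃ 8┃ Spreadsheet              ┃  
  ┃15┠──────────────────────────┨  
  ┃22┃A1:                       ┃  
  ┃29┃       A       B       C  ┃  
  ┃  ┃--------------------------┃  
  ┃  ┃  1      [0]       0      ┃  
  ┗━━┃  2        0       0      ┃━━
     ┃  3        0       0      ┃  
     ┃  4        0       0      ┃  
     ┃  5        0     895      ┃  
     ┃  6        0       0      ┃  
     ┃  7        0       0      ┃  
     ┗━━━━━━━━━━━━━━━━━━━━━━━━━━┛  
                                   
                                   
                                   
                                   
                                   
                                   
                                   
                                   


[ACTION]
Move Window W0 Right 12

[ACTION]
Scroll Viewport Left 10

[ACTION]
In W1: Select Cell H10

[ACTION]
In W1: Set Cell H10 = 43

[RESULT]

  ┃ 8┃ Spreadsheet              ┃  
  ┃15┠──────────────────────────┨  
  ┃22┃H10: 43                   ┃  
  ┃29┃       A       B       C  ┃  
  ┃  ┃--------------------------┃  
  ┃  ┃  1        0       0      ┃  
  ┗━━┃  2        0       0      ┃━━
     ┃  3        0       0      ┃  
     ┃  4        0       0      ┃  
     ┃  5        0     895      ┃  
     ┃  6        0       0      ┃  
     ┃  7        0       0      ┃  
     ┗━━━━━━━━━━━━━━━━━━━━━━━━━━┛  
                                   
                                   
                                   
                                   
                                   
                                   
                                   
                                   


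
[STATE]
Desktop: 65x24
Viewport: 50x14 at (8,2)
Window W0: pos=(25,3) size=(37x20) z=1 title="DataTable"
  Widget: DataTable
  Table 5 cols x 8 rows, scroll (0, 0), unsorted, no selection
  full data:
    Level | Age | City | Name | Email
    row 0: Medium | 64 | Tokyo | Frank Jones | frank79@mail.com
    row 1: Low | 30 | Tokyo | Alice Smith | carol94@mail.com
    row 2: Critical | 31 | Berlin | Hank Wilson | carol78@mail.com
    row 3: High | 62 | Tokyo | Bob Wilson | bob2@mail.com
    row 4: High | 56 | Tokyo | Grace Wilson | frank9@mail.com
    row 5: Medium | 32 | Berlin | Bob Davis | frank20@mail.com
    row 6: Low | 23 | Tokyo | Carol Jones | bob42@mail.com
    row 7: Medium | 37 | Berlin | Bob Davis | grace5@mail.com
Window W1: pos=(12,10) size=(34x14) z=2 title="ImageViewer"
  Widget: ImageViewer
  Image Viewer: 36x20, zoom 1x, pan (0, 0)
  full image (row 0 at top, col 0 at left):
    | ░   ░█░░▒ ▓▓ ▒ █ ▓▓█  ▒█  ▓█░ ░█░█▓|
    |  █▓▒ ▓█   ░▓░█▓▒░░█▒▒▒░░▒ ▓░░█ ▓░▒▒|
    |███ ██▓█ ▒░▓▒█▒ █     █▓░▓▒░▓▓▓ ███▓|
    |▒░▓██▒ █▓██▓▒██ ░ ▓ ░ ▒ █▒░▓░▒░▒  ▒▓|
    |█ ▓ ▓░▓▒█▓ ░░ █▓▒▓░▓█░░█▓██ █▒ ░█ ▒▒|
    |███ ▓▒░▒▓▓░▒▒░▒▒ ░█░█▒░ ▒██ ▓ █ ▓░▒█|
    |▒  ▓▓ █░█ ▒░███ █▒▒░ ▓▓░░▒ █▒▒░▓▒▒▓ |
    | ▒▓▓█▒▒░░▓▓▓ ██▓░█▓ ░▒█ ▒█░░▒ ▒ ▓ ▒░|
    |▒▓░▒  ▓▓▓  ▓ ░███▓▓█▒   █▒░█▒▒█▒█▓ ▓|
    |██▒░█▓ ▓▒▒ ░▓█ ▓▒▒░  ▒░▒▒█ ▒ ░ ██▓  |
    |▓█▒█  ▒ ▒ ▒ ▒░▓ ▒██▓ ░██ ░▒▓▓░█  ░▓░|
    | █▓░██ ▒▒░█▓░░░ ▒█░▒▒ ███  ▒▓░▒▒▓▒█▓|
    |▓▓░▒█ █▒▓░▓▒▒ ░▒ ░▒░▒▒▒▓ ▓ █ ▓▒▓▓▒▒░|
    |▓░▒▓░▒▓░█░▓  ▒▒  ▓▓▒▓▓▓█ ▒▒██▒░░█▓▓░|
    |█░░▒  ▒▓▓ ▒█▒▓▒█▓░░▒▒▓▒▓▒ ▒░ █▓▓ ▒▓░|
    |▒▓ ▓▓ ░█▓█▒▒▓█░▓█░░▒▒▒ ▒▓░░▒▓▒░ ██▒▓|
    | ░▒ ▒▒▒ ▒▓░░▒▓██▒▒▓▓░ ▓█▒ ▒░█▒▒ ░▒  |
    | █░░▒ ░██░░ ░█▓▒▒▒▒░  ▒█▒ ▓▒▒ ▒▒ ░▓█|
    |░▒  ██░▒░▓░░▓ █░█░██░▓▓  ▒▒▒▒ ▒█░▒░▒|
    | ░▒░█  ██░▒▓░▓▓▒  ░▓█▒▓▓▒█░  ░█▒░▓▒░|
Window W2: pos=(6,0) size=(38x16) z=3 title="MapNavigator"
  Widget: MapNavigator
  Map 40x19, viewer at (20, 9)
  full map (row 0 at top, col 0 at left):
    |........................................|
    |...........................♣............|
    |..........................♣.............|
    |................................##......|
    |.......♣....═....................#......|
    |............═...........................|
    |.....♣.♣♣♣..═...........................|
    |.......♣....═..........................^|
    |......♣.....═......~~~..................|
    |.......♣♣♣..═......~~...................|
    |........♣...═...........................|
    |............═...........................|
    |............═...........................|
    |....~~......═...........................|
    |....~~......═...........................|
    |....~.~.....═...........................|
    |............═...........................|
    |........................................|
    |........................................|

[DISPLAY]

───────────────────────────────────┨              
.............................##....┃━━━━━━━━━━━━━━
....♣....═....................#....┃              
.........═.........................┃──────────────
..♣.♣♣♣..═.........................┃ │Name        
....♣....═.........................┃─┼────────────
...♣.....═......~~~................┃ │Frank Jones 
....♣♣♣..═......~@.................┃ │Alice Smith 
.....♣...═.........................┃━┓Hank Wilson 
.........═.........................┃ ┃Bob Wilson  
.........═.........................┃─┨Grace Wilson
.~~......═.........................┃░┃Bob Davis   
.~~......═.........................┃ ┃Carol Jones 
━━━━━━━━━━━━━━━━━━━━━━━━━━━━━━━━━━━┛ ┃Bob Davis   


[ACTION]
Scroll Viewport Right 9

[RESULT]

────────────────────────────┨                     
......................##....┃━━━━━━━━━━━━━━━━━┓   
..═....................#....┃                 ┃   
..═.........................┃─────────────────┨   
..═.........................┃ │Name        │Em┃   
..═.........................┃─┼────────────┼──┃   
..═......~~~................┃ │Frank Jones │fr┃   
..═......~@.................┃ │Alice Smith │ca┃   
..═.........................┃━┓Hank Wilson │ca┃   
..═.........................┃ ┃Bob Wilson  │bo┃   
..═.........................┃─┨Grace Wilson│fr┃   
..═.........................┃░┃Bob Davis   │fr┃   
..═.........................┃ ┃Carol Jones │bo┃   
━━━━━━━━━━━━━━━━━━━━━━━━━━━━┛ ┃Bob Davis   │gr┃   


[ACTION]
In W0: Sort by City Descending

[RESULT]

────────────────────────────┨                     
......................##....┃━━━━━━━━━━━━━━━━━┓   
..═....................#....┃                 ┃   
..═.........................┃─────────────────┨   
..═.........................┃▼│Name        │Em┃   
..═.........................┃─┼────────────┼──┃   
..═......~~~................┃ │Frank Jones │fr┃   
..═......~@.................┃ │Alice Smith │ca┃   
..═.........................┃━┓Bob Wilson  │bo┃   
..═.........................┃ ┃Grace Wilson│fr┃   
..═.........................┃─┨Carol Jones │bo┃   
..═.........................┃░┃Hank Wilson │ca┃   
..═.........................┃ ┃Bob Davis   │fr┃   
━━━━━━━━━━━━━━━━━━━━━━━━━━━━┛ ┃Bob Davis   │gr┃   


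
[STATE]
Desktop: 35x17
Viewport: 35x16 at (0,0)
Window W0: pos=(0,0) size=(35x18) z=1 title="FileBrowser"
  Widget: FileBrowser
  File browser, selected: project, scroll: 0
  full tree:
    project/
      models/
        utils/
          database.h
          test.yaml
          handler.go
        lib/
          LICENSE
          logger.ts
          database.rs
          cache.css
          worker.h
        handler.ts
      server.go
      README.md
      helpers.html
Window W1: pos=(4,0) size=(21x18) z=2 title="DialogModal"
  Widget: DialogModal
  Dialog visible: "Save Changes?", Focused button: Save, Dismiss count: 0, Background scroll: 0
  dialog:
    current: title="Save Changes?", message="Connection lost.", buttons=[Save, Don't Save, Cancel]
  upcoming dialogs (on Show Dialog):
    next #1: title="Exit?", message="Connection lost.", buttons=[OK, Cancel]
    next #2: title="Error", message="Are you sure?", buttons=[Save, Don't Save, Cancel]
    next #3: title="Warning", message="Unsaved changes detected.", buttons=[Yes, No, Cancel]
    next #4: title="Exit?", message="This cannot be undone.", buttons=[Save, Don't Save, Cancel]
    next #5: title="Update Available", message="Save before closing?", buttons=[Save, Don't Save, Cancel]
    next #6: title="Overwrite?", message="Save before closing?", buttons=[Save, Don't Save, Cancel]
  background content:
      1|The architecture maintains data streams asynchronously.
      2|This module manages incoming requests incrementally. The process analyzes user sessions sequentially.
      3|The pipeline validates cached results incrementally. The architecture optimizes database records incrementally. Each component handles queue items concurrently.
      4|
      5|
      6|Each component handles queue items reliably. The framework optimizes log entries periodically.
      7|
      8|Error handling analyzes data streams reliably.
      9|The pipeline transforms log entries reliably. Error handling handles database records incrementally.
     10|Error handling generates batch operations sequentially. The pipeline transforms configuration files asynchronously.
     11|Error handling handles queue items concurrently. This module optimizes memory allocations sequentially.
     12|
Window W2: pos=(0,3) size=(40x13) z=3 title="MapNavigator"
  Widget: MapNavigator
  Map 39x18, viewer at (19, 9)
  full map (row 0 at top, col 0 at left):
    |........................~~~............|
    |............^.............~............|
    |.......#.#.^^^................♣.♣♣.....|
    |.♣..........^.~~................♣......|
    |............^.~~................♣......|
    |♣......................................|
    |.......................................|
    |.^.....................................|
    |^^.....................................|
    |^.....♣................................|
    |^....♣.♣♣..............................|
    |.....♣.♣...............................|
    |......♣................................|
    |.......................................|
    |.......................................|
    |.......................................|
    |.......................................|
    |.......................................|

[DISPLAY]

┏━━━┏━━━━━━━━━━━━━━━━━━━┓━━━━━━━━━┓
┃ Fi┃ DialogModal       ┃         ┃
┠───┠───────────────────┨─────────┨
┏━━━━━━━━━━━━━━━━━━━━━━━━━━━━━━━━━━
┃ MapNavigator                     
┠──────────────────────────────────
┃♣.................................
┃..................................
┃.^................................
┃^^................................
┃^.....♣............@..............
┃^....♣.♣♣.........................
┃.....♣.♣..........................
┃......♣...........................
┃..................................
┗━━━━━━━━━━━━━━━━━━━━━━━━━━━━━━━━━━


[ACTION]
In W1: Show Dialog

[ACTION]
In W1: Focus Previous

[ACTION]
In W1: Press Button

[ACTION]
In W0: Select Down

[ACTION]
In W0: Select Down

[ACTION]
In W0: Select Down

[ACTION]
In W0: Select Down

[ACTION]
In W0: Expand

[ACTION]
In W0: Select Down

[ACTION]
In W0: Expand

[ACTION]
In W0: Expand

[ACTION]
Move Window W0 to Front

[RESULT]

┏━━━━━━━━━━━━━━━━━━━━━━━━━━━━━━━━━┓
┃ FileBrowser                     ┃
┠─────────────────────────────────┨
┃  [-] project/                   ┃
┃    [+] models/                  ┃
┃    server.go                    ┃
┃    README.md                    ┃
┃  > helpers.html                 ┃
┃                                 ┃
┃                                 ┃
┃                                 ┃
┃                                 ┃
┃                                 ┃
┃                                 ┃
┃                                 ┃
┃                                 ┃


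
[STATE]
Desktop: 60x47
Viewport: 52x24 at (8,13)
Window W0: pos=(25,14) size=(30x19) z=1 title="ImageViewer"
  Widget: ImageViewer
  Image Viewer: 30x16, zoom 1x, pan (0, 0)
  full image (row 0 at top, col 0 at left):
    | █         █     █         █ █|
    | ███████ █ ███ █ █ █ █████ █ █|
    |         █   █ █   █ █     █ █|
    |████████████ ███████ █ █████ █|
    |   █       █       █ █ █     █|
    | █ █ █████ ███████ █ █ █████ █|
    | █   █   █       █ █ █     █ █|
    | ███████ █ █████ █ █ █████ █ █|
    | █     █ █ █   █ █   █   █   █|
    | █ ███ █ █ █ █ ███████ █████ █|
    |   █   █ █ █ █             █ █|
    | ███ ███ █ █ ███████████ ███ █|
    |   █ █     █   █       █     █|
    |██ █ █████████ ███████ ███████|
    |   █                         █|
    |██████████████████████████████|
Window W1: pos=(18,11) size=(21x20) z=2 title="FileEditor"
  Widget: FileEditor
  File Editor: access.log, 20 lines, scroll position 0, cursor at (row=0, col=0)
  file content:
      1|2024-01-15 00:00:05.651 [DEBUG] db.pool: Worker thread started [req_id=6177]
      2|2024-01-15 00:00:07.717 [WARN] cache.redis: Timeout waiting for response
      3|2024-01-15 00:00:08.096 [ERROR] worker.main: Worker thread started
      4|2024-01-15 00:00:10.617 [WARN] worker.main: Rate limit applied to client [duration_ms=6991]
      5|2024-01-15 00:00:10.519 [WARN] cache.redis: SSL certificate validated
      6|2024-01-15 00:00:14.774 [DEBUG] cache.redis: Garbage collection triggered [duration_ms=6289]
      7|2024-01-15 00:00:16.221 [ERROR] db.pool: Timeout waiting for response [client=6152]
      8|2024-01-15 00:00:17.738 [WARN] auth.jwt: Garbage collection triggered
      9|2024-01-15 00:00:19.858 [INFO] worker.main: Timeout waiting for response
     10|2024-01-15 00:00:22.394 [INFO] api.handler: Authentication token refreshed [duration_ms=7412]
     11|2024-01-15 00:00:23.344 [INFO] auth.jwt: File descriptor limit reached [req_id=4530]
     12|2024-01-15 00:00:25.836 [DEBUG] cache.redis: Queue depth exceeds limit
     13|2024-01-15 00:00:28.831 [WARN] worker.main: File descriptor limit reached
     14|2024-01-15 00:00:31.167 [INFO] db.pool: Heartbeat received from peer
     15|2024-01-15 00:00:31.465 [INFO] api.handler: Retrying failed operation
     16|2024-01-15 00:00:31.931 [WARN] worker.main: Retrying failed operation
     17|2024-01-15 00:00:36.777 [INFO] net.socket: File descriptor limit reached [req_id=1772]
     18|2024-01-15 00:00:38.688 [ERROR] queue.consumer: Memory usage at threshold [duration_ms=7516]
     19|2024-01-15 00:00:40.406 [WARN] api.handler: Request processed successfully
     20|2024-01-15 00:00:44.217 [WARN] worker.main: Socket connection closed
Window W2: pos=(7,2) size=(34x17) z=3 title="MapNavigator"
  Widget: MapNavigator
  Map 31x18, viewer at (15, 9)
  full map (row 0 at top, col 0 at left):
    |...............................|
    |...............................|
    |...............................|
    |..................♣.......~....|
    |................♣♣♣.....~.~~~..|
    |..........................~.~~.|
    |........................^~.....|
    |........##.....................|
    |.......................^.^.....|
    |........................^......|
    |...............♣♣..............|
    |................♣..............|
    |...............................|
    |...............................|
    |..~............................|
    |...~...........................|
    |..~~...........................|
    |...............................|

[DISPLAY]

 ................♣..............┃                   
 ...............................┃━━━━━━━━━━━━━┓     
 ...............................┃             ┃     
 ..~............................┃─────────────┨     
 ...~...........................┃  █         █┃     
━━━━━━━━━━━━━━━━━━━━━━━━━━━━━━━━┛█ █ █ █████ █┃     
          ┃2024-01-15 00:00:1░┃█ █   █ █     █┃     
          ┃2024-01-15 00:00:1░┃███████ █ █████┃     
          ┃2024-01-15 00:00:1░┃      █ █ █    ┃     
          ┃2024-01-15 00:00:1░┃█████ █ █ █████┃     
          ┃2024-01-15 00:00:2░┃    █ █ █     █┃     
          ┃2024-01-15 00:00:2░┃███ █ █ █████ █┃     
          ┃2024-01-15 00:00:2░┃  █ █   █   █  ┃     
          ┃2024-01-15 00:00:2░┃█ ███████ █████┃     
          ┃2024-01-15 00:00:3░┃█             █┃     
          ┃2024-01-15 00:00:3░┃███████████ ███┃     
          ┃2024-01-15 00:00:3▼┃  █       █    ┃     
          ┗━━━━━━━━━━━━━━━━━━━┛█ ███████ █████┃     
                 ┃   █                        ┃     
                 ┗━━━━━━━━━━━━━━━━━━━━━━━━━━━━┛     
                                                    
                                                    
                                                    
                                                    


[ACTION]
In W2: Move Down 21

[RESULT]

                                ┃                   
                                ┃━━━━━━━━━━━━━┓     
                                ┃             ┃     
                                ┃─────────────┨     
                                ┃  █         █┃     
━━━━━━━━━━━━━━━━━━━━━━━━━━━━━━━━┛█ █ █ █████ █┃     
          ┃2024-01-15 00:00:1░┃█ █   █ █     █┃     
          ┃2024-01-15 00:00:1░┃███████ █ █████┃     
          ┃2024-01-15 00:00:1░┃      █ █ █    ┃     
          ┃2024-01-15 00:00:1░┃█████ █ █ █████┃     
          ┃2024-01-15 00:00:2░┃    █ █ █     █┃     
          ┃2024-01-15 00:00:2░┃███ █ █ █████ █┃     
          ┃2024-01-15 00:00:2░┃  █ █   █   █  ┃     
          ┃2024-01-15 00:00:2░┃█ ███████ █████┃     
          ┃2024-01-15 00:00:3░┃█             █┃     
          ┃2024-01-15 00:00:3░┃███████████ ███┃     
          ┃2024-01-15 00:00:3▼┃  █       █    ┃     
          ┗━━━━━━━━━━━━━━━━━━━┛█ ███████ █████┃     
                 ┃   █                        ┃     
                 ┗━━━━━━━━━━━━━━━━━━━━━━━━━━━━┛     
                                                    
                                                    
                                                    
                                                    


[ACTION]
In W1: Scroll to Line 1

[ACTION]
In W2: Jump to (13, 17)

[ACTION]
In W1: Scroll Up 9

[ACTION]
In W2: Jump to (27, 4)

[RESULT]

.............^~.....            ┃                   
....................            ┃━━━━━━━━━━━━━┓     
............^.^.....            ┃             ┃     
.............^......            ┃─────────────┨     
....♣♣..............            ┃  █         █┃     
━━━━━━━━━━━━━━━━━━━━━━━━━━━━━━━━┛█ █ █ █████ █┃     
          ┃2024-01-15 00:00:1░┃█ █   █ █     █┃     
          ┃2024-01-15 00:00:1░┃███████ █ █████┃     
          ┃2024-01-15 00:00:1░┃      █ █ █    ┃     
          ┃2024-01-15 00:00:1░┃█████ █ █ █████┃     
          ┃2024-01-15 00:00:2░┃    █ █ █     █┃     
          ┃2024-01-15 00:00:2░┃███ █ █ █████ █┃     
          ┃2024-01-15 00:00:2░┃  █ █   █   █  ┃     
          ┃2024-01-15 00:00:2░┃█ ███████ █████┃     
          ┃2024-01-15 00:00:3░┃█             █┃     
          ┃2024-01-15 00:00:3░┃███████████ ███┃     
          ┃2024-01-15 00:00:3▼┃  █       █    ┃     
          ┗━━━━━━━━━━━━━━━━━━━┛█ ███████ █████┃     
                 ┃   █                        ┃     
                 ┗━━━━━━━━━━━━━━━━━━━━━━━━━━━━┛     
                                                    
                                                    
                                                    
                                                    


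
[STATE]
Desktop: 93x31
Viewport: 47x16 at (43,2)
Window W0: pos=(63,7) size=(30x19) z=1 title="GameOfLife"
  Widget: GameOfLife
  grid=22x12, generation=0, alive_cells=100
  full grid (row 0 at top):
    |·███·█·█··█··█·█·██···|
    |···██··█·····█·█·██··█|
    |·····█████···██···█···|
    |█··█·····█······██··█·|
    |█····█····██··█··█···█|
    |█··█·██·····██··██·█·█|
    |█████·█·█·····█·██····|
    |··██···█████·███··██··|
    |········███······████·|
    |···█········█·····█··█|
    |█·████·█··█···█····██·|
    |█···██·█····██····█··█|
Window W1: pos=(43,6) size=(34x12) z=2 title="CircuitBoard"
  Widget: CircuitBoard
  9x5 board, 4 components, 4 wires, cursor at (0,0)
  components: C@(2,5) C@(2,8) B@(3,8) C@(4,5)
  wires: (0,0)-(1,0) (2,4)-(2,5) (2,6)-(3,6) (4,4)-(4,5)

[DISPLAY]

                                               
                                               
                                               
                                               
┏━━━━━━━━━━━━━━━━━━━━━━━━━━━━━━━━┓             
┃ CircuitBoard                   ┃━━━━━━━━━━━━━
┠────────────────────────────────┨             
┃   0 1 2 3 4 5 6 7 8            ┃─────────────
┃0  [.]                          ┃             
┃    │                           ┃█·█·██···    
┃1   ·                           ┃█·█·██··█    
┃                                ┃██···█···    
┃2                   · ─ C   ·   ┃···██··█·    
┃                            │   ┃·█··█···█    
┃3                           ·   ┃█··██·█·█    
┗━━━━━━━━━━━━━━━━━━━━━━━━━━━━━━━━┛·█·██····    


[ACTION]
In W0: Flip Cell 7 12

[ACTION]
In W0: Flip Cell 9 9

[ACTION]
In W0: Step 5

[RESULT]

                                               
                                               
                                               
                                               
┏━━━━━━━━━━━━━━━━━━━━━━━━━━━━━━━━┓             
┃ CircuitBoard                   ┃━━━━━━━━━━━━━
┠────────────────────────────────┨             
┃   0 1 2 3 4 5 6 7 8            ┃─────────────
┃0  [.]                          ┃             
┃    │                           ┃····█·█··    
┃1   ·                           ┃··██···█·    
┃                                ┃···██···█    
┃2                   · ─ C   ·   ┃···██···█    
┃                            │   ┃·······█·    
┃3                           ·   ┃·····██··    
┗━━━━━━━━━━━━━━━━━━━━━━━━━━━━━━━━┛·········    


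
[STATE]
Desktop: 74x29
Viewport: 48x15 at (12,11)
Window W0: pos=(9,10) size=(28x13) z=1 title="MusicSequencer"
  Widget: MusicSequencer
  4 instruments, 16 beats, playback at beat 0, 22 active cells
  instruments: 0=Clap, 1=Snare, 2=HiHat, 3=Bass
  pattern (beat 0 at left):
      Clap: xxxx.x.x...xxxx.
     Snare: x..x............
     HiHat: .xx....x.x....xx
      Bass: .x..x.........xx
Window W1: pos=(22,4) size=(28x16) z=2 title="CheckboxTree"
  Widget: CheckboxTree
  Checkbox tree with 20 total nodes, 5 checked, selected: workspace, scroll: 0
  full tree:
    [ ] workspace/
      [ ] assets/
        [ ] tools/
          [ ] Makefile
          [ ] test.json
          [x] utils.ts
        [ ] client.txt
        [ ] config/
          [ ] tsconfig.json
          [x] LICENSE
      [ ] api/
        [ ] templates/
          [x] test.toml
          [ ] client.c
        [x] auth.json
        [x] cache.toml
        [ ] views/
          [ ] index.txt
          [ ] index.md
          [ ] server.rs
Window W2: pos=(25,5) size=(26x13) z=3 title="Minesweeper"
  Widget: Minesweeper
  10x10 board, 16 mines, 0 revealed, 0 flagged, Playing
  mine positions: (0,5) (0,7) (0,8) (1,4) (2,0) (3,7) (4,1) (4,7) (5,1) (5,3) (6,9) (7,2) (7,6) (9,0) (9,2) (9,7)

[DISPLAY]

usicSequen┃  ┃■■■■■■■■■■              ┃         
──────────┃  ┃■■■■■■■■■■              ┃         
    ▼12345┃  ┃■■■■■■■■■■              ┃         
Clap████·█┃  ┃■■■■■■■■■■              ┃         
nare█··█··┃  ┃■■■■■■■■■■              ┃         
iHat·██···┃  ┃■■■■■■■■■■              ┃         
Bass·█··█·┃  ┗━━━━━━━━━━━━━━━━━━━━━━━━┛         
          ┃     [-] templates/       ┃          
          ┗━━━━━━━━━━━━━━━━━━━━━━━━━━┛          
                        ┃                       
                        ┃                       
━━━━━━━━━━━━━━━━━━━━━━━━┛                       
                                                
                                                
                                                


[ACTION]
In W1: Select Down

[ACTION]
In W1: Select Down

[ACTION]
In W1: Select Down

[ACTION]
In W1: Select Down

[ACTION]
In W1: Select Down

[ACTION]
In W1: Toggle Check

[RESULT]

usicSequen┃  ┃■■■■■■■■■■              ┃         
──────────┃> ┃■■■■■■■■■■              ┃         
    ▼12345┃  ┃■■■■■■■■■■              ┃         
Clap████·█┃  ┃■■■■■■■■■■              ┃         
nare█··█··┃  ┃■■■■■■■■■■              ┃         
iHat·██···┃  ┃■■■■■■■■■■              ┃         
Bass·█··█·┃  ┗━━━━━━━━━━━━━━━━━━━━━━━━┛         
          ┃     [-] templates/       ┃          
          ┗━━━━━━━━━━━━━━━━━━━━━━━━━━┛          
                        ┃                       
                        ┃                       
━━━━━━━━━━━━━━━━━━━━━━━━┛                       
                                                
                                                
                                                


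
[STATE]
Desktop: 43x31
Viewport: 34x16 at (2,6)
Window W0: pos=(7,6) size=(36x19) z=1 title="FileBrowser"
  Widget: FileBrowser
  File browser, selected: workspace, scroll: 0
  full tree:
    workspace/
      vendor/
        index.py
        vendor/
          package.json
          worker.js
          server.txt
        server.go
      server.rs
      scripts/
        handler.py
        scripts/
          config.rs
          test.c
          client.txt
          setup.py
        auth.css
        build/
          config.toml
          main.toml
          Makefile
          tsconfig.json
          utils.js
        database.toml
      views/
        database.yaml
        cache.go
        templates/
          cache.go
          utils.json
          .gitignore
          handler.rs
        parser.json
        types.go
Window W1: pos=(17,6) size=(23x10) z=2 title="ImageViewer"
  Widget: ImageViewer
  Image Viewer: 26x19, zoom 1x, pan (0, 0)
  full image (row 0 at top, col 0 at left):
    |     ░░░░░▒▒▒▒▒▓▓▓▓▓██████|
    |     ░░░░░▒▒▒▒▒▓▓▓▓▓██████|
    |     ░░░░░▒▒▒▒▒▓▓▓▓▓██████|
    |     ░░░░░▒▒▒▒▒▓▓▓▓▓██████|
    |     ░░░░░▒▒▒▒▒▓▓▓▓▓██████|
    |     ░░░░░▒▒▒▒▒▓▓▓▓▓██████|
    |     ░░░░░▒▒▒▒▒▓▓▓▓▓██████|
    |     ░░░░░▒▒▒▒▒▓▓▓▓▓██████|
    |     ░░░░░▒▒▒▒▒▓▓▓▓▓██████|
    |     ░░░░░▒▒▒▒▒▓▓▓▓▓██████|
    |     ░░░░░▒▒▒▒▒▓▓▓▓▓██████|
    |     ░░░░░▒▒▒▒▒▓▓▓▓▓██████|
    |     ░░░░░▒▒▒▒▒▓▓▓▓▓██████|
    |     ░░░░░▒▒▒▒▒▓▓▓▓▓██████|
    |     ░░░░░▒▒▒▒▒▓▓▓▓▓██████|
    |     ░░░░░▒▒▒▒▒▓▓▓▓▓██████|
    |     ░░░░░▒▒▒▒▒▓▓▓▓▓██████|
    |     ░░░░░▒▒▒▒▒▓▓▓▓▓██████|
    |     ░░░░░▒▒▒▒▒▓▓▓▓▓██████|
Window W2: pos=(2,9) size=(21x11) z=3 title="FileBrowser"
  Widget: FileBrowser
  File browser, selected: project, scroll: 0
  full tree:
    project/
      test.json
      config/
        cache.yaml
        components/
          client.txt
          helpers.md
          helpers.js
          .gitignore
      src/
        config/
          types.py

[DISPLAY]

     ┏━━━━━━━━━┏━━━━━━━━━━━━━━━━━━
     ┃ FileBrow┃ ImageViewer      
     ┠─────────┠──────────────────
┏━━━━━━━━━━━━━━━━━━━┓░░░░░▒▒▒▒▒▓▓▓
┃ FileBrowser       ┃░░░░░▒▒▒▒▒▓▓▓
┠───────────────────┨░░░░░▒▒▒▒▒▓▓▓
┃> [-] project/     ┃░░░░░▒▒▒▒▒▓▓▓
┃    test.json      ┃░░░░░▒▒▒▒▒▓▓▓
┃    [+] config/    ┃░░░░░▒▒▒▒▒▓▓▓
┃    [+] src/       ┃━━━━━━━━━━━━━
┃                   ┃             
┃                   ┃             
┃                   ┃             
┗━━━━━━━━━━━━━━━━━━━┛             
     ┃                            
     ┃                            


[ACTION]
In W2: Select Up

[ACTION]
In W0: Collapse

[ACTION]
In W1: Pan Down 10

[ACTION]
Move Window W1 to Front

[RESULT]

     ┏━━━━━━━━━┏━━━━━━━━━━━━━━━━━━
     ┃ FileBrow┃ ImageViewer      
     ┠─────────┠──────────────────
┏━━━━━━━━━━━━━━┃     ░░░░░▒▒▒▒▒▓▓▓
┃ FileBrowser  ┃     ░░░░░▒▒▒▒▒▓▓▓
┠──────────────┃     ░░░░░▒▒▒▒▒▓▓▓
┃> [-] project/┃     ░░░░░▒▒▒▒▒▓▓▓
┃    test.json ┃     ░░░░░▒▒▒▒▒▓▓▓
┃    [+] config┃     ░░░░░▒▒▒▒▒▓▓▓
┃    [+] src/  ┗━━━━━━━━━━━━━━━━━━
┃                   ┃             
┃                   ┃             
┃                   ┃             
┗━━━━━━━━━━━━━━━━━━━┛             
     ┃                            
     ┃                            


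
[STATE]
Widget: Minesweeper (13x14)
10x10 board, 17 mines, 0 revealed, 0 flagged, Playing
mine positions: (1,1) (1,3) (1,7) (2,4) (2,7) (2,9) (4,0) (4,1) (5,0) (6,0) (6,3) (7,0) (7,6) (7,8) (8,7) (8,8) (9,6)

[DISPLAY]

■■■■■■■■■■   
■■■■■■■■■■   
■■■■■■■■■■   
■■■■■■■■■■   
■■■■■■■■■■   
■■■■■■■■■■   
■■■■■■■■■■   
■■■■■■■■■■   
■■■■■■■■■■   
■■■■■■■■■■   
             
             
             
             


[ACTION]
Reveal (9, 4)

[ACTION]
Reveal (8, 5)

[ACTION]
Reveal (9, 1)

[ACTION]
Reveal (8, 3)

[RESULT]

■■■■■■■■■■   
■■■■■■■■■■   
■■■■■■■■■■   
■■■■■■■■■■   
■■■■■■■■■■   
■■■■■■■■■■   
■■■■■■■■■■   
■21111■■■■   
11   2■■■■   
     1■■■■   
             
             
             
             


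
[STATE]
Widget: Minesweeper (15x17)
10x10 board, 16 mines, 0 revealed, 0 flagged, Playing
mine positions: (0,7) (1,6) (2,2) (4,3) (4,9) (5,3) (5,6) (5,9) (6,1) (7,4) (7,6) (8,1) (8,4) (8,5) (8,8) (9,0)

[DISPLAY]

■■■■■■■■■■     
■■■■■■■■■■     
■■■■■■■■■■     
■■■■■■■■■■     
■■■■■■■■■■     
■■■■■■■■■■     
■■■■■■■■■■     
■■■■■■■■■■     
■■■■■■■■■■     
■■■■■■■■■■     
               
               
               
               
               
               
               


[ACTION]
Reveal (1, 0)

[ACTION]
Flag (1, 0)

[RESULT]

     1■■1      
 111 1■21      
 1■1 111       
 1221   11     
  2■21112■     
113■■■■■■■     
■■■■■■■■■■     
■■■■■■■■■■     
■■■■■■■■■■     
■■■■■■■■■■     
               
               
               
               
               
               
               


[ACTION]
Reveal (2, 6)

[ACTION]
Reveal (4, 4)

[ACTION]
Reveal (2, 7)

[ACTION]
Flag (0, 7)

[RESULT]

     1■⚑1      
 111 1■21      
 1■1 111       
 1221   11     
  2■21112■     
113■■■■■■■     
■■■■■■■■■■     
■■■■■■■■■■     
■■■■■■■■■■     
■■■■■■■■■■     
               
               
               
               
               
               
               


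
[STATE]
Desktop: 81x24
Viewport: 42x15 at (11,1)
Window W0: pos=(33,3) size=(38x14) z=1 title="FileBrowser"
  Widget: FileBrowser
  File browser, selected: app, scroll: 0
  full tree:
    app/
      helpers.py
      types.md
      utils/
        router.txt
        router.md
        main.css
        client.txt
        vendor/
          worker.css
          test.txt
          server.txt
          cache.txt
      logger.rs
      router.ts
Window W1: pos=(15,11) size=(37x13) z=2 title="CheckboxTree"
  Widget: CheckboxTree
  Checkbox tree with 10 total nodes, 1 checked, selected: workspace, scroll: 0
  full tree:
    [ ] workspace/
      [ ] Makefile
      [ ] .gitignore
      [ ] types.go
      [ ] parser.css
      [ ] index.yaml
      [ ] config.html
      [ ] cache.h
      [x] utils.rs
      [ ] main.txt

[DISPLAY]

                                          
                                          
                      ┏━━━━━━━━━━━━━━━━━━━
                      ┃ FileBrowser       
                      ┠───────────────────
                      ┃> [-] app/         
                      ┃    helpers.py     
                      ┃    types.md       
                      ┃    [+] utils/     
                      ┃    logger.rs      
    ┏━━━━━━━━━━━━━━━━━━━━━━━━━━━━━━━━━━━┓ 
    ┃ CheckboxTree                      ┃ 
    ┠───────────────────────────────────┨ 
    ┃>[-] workspace/                    ┃ 
    ┃   [ ] Makefile                    ┃ 


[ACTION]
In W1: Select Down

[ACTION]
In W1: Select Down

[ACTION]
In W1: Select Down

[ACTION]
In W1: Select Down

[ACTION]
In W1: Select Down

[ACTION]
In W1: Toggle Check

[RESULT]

                                          
                                          
                      ┏━━━━━━━━━━━━━━━━━━━
                      ┃ FileBrowser       
                      ┠───────────────────
                      ┃> [-] app/         
                      ┃    helpers.py     
                      ┃    types.md       
                      ┃    [+] utils/     
                      ┃    logger.rs      
    ┏━━━━━━━━━━━━━━━━━━━━━━━━━━━━━━━━━━━┓ 
    ┃ CheckboxTree                      ┃ 
    ┠───────────────────────────────────┨ 
    ┃ [-] workspace/                    ┃ 
    ┃   [ ] Makefile                    ┃ 
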